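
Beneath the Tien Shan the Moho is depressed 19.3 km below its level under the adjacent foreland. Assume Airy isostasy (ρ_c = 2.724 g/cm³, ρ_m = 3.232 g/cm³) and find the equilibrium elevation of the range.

3.6 km

For local isostatic compensation: ρ_c h = (ρ_m − ρ_c) r.
h = r (ρ_m − ρ_c) / ρ_c = 19.3 km × (3.232 − 2.724) / 2.724 = 3.6 km.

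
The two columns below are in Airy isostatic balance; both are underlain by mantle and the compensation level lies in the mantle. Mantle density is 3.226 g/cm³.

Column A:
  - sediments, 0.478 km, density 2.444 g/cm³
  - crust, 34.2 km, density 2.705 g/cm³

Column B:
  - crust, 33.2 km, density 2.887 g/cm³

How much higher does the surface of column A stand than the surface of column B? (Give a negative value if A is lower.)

For any compensation level in the mantle, the mantle terms cancel and isostasy reduces to e = (Σt_A − Σt_B) − (Σ(ρt)_A − Σ(ρt)_B) / ρ_m.
Σt_A = 34.678 km; Σt_B = 33.2 km; Σ(ρt)_A = 93.679232; Σ(ρt)_B = 95.8484 (in km·g/cm³).
e = (34.678 − 33.2) − (93.679232 − 95.8484) / 3.226 = 2.15 km.

2.15 km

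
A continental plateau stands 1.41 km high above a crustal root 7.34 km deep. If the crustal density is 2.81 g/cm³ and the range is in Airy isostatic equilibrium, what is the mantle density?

3.35 g/cm³

Airy balance: ρ_c h = (ρ_m − ρ_c) r → ρ_m = ρ_c (1 + h/r).
ρ_m = 2.81 × (1 + 1.41 km/7.34 km) = 3.35 g/cm³.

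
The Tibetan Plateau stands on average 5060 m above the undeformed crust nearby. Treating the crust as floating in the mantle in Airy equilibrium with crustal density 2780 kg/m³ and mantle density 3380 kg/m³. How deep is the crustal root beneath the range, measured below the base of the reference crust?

23400 m

Isostatic balance requires: the weight of the topography is balanced by the buoyancy of the root, ρ_c h = (ρ_m − ρ_c) r.
r = h · ρ_c / (ρ_m − ρ_c) = 5060 m × 2780 / (3380 − 2780) = 23400 m.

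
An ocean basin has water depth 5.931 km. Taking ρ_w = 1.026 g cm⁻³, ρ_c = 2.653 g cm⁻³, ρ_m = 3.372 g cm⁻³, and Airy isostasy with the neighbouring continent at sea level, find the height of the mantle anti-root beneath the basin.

13.4 km

By Archimedes' principle applied to the lithosphere: replacing crust with seawater at the top is compensated by replacing crust with mantle at the base: d (ρ_c − ρ_w) = a (ρ_m − ρ_c).
a = d (ρ_c − ρ_w)/(ρ_m − ρ_c) = 5.931 km × 1.627/0.719 = 13.4 km.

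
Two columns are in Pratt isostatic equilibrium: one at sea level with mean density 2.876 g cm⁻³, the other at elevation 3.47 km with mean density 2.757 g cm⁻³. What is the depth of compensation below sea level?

80.4 km

ρ_ref D = ρ (D + h) → D (ρ_ref − ρ) = ρ h.
D = ρ h/(ρ_ref − ρ) = 2.757 × 3.47 km/(2.876 − 2.757) = 80.4 km.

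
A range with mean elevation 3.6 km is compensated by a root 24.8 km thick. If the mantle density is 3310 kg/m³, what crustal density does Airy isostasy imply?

2890 kg/m³

ρ_c h = (ρ_m − ρ_c) r → ρ_c (h + r) = ρ_m r → ρ_c = ρ_m r / (h + r).
ρ_c = 3310 × 24.8 km / (3.6 km + 24.8 km) = 2890 kg/m³.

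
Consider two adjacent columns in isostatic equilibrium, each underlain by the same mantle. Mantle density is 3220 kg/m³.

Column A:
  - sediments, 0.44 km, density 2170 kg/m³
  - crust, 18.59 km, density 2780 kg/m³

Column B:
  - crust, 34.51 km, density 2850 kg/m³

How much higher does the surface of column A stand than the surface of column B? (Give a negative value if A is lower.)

For any compensation level in the mantle, the mantle terms cancel and isostasy reduces to e = (Σt_A − Σt_B) − (Σ(ρt)_A − Σ(ρt)_B) / ρ_m.
Σt_A = 19.03 km; Σt_B = 34.51 km; Σ(ρt)_A = 52635; Σ(ρt)_B = 98353.5 (in km·kg/m³).
e = (19.03 − 34.51) − (52635 − 98353.5) / 3220 = −1.28 km.

−1.28 km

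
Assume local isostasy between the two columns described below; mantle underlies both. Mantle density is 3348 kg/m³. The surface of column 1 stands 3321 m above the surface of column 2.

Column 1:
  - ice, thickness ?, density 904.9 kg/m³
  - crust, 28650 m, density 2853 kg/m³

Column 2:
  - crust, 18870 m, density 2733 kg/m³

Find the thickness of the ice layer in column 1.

Take the compensation level at the base of the deeper column (depth z_c below the surface of column 1) and equate Σ ρ_i t_i down to z_c; mantle fills any gap and the z_c terms cancel.
Column 1: x×904.9 + 28650×2853 + (z_c − 28650 − x)×3348
Column 2: 3321×0 + 18870×2733 + (z_c − 3321 − 18870)×3348
The z_c×3348 term appears on both sides and cancels. Collect the known terms of each column as K = Σ(ρt)_known − 3348 × (depth of known layers): K_1 = 81738450 − 3348×28650 = −14181750; K_2 = 51571710 − 3348×(3321 + 18870) = −22723758.
Balance: K_1 − x×(3348 − 904.9) = K_2, so x = (K_1 − K_2)/(3348 − 904.9) = 8542010/2443.1 = 3500 m.

3500 m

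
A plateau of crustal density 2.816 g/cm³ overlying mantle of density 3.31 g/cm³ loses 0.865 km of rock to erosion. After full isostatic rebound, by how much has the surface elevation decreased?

0.129 km

Rebound u = e ρ_c/ρ_m = 0.865 km × 2.816/3.31 = 0.7359 km.
Net surface drop = e − u = 0.865 km − 0.7359 km = e (ρ_m − ρ_c)/ρ_m = 0.129 km.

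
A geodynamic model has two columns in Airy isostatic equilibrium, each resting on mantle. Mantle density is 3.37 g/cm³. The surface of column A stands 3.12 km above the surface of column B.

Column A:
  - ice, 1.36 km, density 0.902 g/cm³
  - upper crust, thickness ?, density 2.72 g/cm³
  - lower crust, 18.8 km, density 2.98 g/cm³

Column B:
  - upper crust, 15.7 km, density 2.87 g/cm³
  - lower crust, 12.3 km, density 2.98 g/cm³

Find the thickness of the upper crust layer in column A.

Take the compensation level at the base of the deeper column (depth z_c below the surface of column A) and equate Σ ρ_i t_i down to z_c; mantle fills any gap and the z_c terms cancel.
Column A: 1.36×0.902 + x×2.72 + 18.8×2.98 + (z_c − 20.16 − x)×3.37
Column B: 3.12×0 + 15.7×2.87 + 12.3×2.98 + (z_c − 3.12 − 28)×3.37
The z_c×3.37 term appears on both sides and cancels. Collect the known terms of each column as K = Σ(ρt)_known − 3.37 × (depth of known layers): K_A = 57.25072 − 3.37×20.16 = −10.68848; K_B = 81.713 − 3.37×(3.12 + 28) = −23.1614.
Balance: K_A − x×(3.37 − 2.72) = K_B, so x = (K_A − K_B)/(3.37 − 2.72) = 12.4729/0.65 = 19.2 km.

19.2 km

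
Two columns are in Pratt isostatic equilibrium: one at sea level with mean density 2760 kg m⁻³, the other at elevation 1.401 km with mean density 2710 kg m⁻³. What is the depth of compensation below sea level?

75.9 km

ρ_ref D = ρ (D + h) → D (ρ_ref − ρ) = ρ h.
D = ρ h/(ρ_ref − ρ) = 2710 × 1.401 km/(2760 − 2710) = 75.9 km.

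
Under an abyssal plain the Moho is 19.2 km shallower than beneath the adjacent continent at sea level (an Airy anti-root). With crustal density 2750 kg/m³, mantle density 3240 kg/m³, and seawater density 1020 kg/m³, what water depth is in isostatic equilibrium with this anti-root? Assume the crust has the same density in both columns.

5.44 km

Replacing a thickness d of crust by seawater at the top must be balanced by replacing crust with mantle at the base: d (ρ_c − ρ_w) = a (ρ_m − ρ_c).
d = a (ρ_m − ρ_c)/(ρ_c − ρ_w) = 19.2 km × 490/1730 = 5.44 km.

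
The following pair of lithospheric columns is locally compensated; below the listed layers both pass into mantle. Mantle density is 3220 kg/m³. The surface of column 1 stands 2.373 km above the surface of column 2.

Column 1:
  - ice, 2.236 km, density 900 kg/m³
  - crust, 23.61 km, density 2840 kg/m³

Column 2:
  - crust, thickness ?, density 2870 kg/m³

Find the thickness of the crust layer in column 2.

18.6 km

Take the compensation level at the base of the deeper column (depth z_c below the surface of column 1) and equate Σ ρ_i t_i down to z_c; mantle fills any gap and the z_c terms cancel.
Column 1: 2.236×900 + 23.61×2840 + (z_c − 25.846)×3220
Column 2: 2.373×0 + x×2870 + (z_c − 2.373 − 0 − x)×3220
The z_c×3220 term appears on both sides and cancels. Collect the known terms of each column as K = Σ(ρt)_known − 3220 × (depth of known layers): K_1 = 69064.8 − 3220×25.846 = −14159.32; K_2 = 0 − 3220×(2.373 + 0) = −7641.06.
Balance: K_1 = K_2 − x×(3220 − 2870), so x = (K_2 − K_1)/(3220 − 2870) = 6518.26/350 = 18.6 km.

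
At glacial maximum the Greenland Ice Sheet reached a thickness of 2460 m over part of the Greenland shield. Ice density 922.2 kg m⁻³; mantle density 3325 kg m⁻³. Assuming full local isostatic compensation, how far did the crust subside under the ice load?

By Archimedes' principle applied to the lithosphere: the ice load ρ_ice t is balanced by mantle displaced below, ρ_m s.
s = t ρ_ice / ρ_m = 2460 m × 922.2/3325 = 682 m.

682 m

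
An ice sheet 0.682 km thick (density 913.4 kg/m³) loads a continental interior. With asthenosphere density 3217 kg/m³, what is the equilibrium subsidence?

0.194 km

Balancing pressure at the compensation depth: the ice load ρ_ice t is balanced by mantle displaced below, ρ_m s.
s = t ρ_ice / ρ_m = 0.682 km × 913.4/3217 = 0.194 km.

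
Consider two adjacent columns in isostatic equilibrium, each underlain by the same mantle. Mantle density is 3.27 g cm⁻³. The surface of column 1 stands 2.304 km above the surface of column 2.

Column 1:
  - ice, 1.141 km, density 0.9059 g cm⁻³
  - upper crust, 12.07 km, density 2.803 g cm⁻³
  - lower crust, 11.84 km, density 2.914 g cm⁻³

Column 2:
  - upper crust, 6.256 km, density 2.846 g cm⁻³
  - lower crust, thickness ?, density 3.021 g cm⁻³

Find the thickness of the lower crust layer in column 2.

Take the compensation level at the base of the deeper column (depth z_c below the surface of column 1) and equate Σ ρ_i t_i down to z_c; mantle fills any gap and the z_c terms cancel.
Column 1: 1.141×0.9059 + 12.07×2.803 + 11.84×2.914 + (z_c − 25.051)×3.27
Column 2: 2.304×0 + 6.256×2.846 + x×3.021 + (z_c − 2.304 − 6.256 − x)×3.27
The z_c×3.27 term appears on both sides and cancels. Collect the known terms of each column as K = Σ(ρt)_known − 3.27 × (depth of known layers): K_1 = 69.3676019 − 3.27×25.051 = −12.5491681; K_2 = 17.804576 − 3.27×(2.304 + 6.256) = −10.186624.
Balance: K_1 = K_2 − x×(3.27 − 3.021), so x = (K_2 − K_1)/(3.27 − 3.021) = 2.36254/0.249 = 9.49 km.

9.49 km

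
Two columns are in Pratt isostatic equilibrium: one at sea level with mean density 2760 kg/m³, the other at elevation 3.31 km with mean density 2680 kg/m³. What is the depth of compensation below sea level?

111 km

ρ_ref D = ρ (D + h) → D (ρ_ref − ρ) = ρ h.
D = ρ h/(ρ_ref − ρ) = 2680 × 3.31 km/(2760 − 2680) = 111 km.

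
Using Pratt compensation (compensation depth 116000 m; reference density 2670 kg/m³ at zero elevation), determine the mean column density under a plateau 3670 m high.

2590 kg/m³

Pratt balance: ρ_ref D = ρ (D + h).
ρ = ρ_ref D/(D + h) = 2670 × 116000 m/(116000 m + 3670 m) = 2590 kg/m³.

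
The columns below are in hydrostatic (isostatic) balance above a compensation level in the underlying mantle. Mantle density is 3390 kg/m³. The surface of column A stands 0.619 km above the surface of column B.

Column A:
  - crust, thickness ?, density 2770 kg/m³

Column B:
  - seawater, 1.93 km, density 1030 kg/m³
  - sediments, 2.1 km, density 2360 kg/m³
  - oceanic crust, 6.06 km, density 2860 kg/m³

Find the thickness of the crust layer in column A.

Take the compensation level at the base of the deeper column (depth z_c below the surface of column A) and equate Σ ρ_i t_i down to z_c; mantle fills any gap and the z_c terms cancel.
Column A: x×2770 + (z_c − 0 − x)×3390
Column B: 0.619×0 + 1.93×1030 + 2.1×2360 + 6.06×2860 + (z_c − 0.619 − 10.09)×3390
The z_c×3390 term appears on both sides and cancels. Collect the known terms of each column as K = Σ(ρt)_known − 3390 × (depth of known layers): K_A = 0 − 3390×0 = 0; K_B = 24275.5 − 3390×(0.619 + 10.09) = −12028.01.
Balance: K_A − x×(3390 − 2770) = K_B, so x = (K_A − K_B)/(3390 − 2770) = 12028/620 = 19.4 km.

19.4 km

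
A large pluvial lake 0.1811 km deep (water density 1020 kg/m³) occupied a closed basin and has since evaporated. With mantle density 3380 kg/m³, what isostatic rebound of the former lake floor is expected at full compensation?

u = d ρ_w/ρ_m = 0.1811 km × 1020/3380 = 0.0547 km.

0.0547 km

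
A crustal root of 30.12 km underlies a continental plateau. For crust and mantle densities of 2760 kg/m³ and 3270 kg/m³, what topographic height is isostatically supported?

Balancing pressure at the compensation depth: ρ_c h = (ρ_m − ρ_c) r.
h = r (ρ_m − ρ_c) / ρ_c = 30.12 km × (3270 − 2760) / 2760 = 5.57 km.

5.57 km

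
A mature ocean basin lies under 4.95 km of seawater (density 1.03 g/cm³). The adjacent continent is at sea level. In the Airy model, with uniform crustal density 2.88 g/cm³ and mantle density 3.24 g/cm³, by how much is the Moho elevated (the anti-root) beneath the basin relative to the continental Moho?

Equating mass per unit area of the two columns: replacing crust with seawater at the top is compensated by replacing crust with mantle at the base: d (ρ_c − ρ_w) = a (ρ_m − ρ_c).
a = d (ρ_c − ρ_w)/(ρ_m − ρ_c) = 4.95 km × 1.85/0.36 = 25.4 km.

25.4 km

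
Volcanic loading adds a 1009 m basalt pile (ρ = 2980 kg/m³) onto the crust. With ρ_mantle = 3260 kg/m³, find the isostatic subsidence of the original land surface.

922 m

Subaerial loading: s = t ρ_load / ρ_m.
s = 1009 m × 2980/3260 = 922 m.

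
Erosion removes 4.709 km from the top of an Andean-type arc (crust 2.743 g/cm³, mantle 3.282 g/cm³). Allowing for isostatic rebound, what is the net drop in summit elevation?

0.773 km

Rebound u = e ρ_c/ρ_m = 4.709 km × 2.743/3.282 = 3.936 km.
Net surface drop = e − u = 4.709 km − 3.936 km = e (ρ_m − ρ_c)/ρ_m = 0.773 km.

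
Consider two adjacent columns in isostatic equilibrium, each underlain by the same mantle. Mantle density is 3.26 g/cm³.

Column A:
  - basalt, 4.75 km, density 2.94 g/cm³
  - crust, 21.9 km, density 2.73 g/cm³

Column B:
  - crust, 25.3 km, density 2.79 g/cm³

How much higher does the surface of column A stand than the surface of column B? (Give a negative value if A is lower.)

For any compensation level in the mantle, the mantle terms cancel and isostasy reduces to e = (Σt_A − Σt_B) − (Σ(ρt)_A − Σ(ρt)_B) / ρ_m.
Σt_A = 26.65 km; Σt_B = 25.3 km; Σ(ρt)_A = 73.752; Σ(ρt)_B = 70.587 (in km·g/cm³).
e = (26.65 − 25.3) − (73.752 − 70.587) / 3.26 = 0.379 km.

0.379 km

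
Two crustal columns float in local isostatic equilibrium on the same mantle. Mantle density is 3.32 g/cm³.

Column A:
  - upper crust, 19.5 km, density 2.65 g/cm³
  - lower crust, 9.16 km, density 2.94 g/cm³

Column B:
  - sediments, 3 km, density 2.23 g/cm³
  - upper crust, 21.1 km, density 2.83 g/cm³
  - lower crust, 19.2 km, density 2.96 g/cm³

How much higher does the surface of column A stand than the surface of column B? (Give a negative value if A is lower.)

−1.2 km

For any compensation level in the mantle, the mantle terms cancel and isostasy reduces to e = (Σt_A − Σt_B) − (Σ(ρt)_A − Σ(ρt)_B) / ρ_m.
Σt_A = 28.66 km; Σt_B = 43.3 km; Σ(ρt)_A = 78.6054; Σ(ρt)_B = 123.235 (in km·g/cm³).
e = (28.66 − 43.3) − (78.6054 − 123.235) / 3.32 = −1.2 km.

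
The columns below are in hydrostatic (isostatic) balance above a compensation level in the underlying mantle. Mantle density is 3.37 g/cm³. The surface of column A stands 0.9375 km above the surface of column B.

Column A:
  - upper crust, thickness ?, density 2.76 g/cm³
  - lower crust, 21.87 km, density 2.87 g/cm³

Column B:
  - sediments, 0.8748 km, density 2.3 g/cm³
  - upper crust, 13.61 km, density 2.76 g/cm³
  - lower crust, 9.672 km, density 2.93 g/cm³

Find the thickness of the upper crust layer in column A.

9.37 km

Take the compensation level at the base of the deeper column (depth z_c below the surface of column A) and equate Σ ρ_i t_i down to z_c; mantle fills any gap and the z_c terms cancel.
Column A: x×2.76 + 21.87×2.87 + (z_c − 21.87 − x)×3.37
Column B: 0.9375×0 + 0.8748×2.3 + 13.61×2.76 + 9.672×2.93 + (z_c − 0.9375 − 24.1568)×3.37
The z_c×3.37 term appears on both sides and cancels. Collect the known terms of each column as K = Σ(ρt)_known − 3.37 × (depth of known layers): K_A = 62.7669 − 3.37×21.87 = −10.935; K_B = 67.9146 − 3.37×(0.9375 + 24.1568) = −16.653191.
Balance: K_A − x×(3.37 − 2.76) = K_B, so x = (K_A − K_B)/(3.37 − 2.76) = 5.71819/0.61 = 9.37 km.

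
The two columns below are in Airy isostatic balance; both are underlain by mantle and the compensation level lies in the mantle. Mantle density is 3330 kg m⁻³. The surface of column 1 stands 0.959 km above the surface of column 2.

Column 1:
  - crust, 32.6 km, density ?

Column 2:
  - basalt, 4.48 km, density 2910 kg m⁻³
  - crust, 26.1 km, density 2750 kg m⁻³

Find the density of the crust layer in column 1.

2710 kg m⁻³

Take the compensation level at the base of the deeper column (depth z_c below the surface of column 1) and equate Σ ρ_i t_i down to z_c; mantle fills any gap and the z_c terms cancel.
Column 1: 32.6×ρ + (z_c − 32.6)×3330
Column 2: 0.959×0 + 4.48×2910 + 26.1×2750 + (z_c − 0.959 − 30.58)×3330
The z_c×3330 term appears on both sides and cancels. Collect the known terms of each column as K = Σ(ρt)_known − 3330 × (depth of known layers): K_1 = 0 − 3330×32.6 = −108558; K_2 = 84811.8 − 3330×(0.959 + 30.58) = −20213.07.
Balance: K_1 + 32.6×ρ = K_2, so ρ = (K_2 − K_1)/32.6 = 88344.9/32.6 = 2710 kg m⁻³.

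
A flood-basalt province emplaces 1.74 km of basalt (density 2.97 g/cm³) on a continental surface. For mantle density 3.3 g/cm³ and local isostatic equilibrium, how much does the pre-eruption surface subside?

1.57 km

Subaerial loading: s = t ρ_load / ρ_m.
s = 1.74 km × 2.97/3.3 = 1.57 km.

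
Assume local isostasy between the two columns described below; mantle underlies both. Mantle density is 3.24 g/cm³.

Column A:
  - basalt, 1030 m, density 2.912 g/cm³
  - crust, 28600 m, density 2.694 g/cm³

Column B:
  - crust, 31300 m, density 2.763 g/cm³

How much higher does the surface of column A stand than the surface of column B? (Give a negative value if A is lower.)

For any compensation level in the mantle, the mantle terms cancel and isostasy reduces to e = (Σt_A − Σt_B) − (Σ(ρt)_A − Σ(ρt)_B) / ρ_m.
Σt_A = 29630 m; Σt_B = 31300 m; Σ(ρt)_A = 80047.76; Σ(ρt)_B = 86481.9 (in m·g/cm³).
e = (29630 − 31300) − (80047.76 − 86481.9) / 3.24 = 316 m.

316 m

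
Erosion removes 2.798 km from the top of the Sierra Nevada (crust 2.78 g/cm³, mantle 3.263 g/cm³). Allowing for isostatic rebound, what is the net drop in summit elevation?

0.414 km

Rebound u = e ρ_c/ρ_m = 2.798 km × 2.78/3.263 = 2.384 km.
Net surface drop = e − u = 2.798 km − 2.384 km = e (ρ_m − ρ_c)/ρ_m = 0.414 km.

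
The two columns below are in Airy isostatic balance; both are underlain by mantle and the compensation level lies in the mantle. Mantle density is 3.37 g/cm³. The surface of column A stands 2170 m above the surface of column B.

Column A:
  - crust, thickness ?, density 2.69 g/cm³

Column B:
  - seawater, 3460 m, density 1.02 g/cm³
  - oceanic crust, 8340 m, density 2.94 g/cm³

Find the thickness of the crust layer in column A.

Take the compensation level at the base of the deeper column (depth z_c below the surface of column A) and equate Σ ρ_i t_i down to z_c; mantle fills any gap and the z_c terms cancel.
Column A: x×2.69 + (z_c − 0 − x)×3.37
Column B: 2170×0 + 3460×1.02 + 8340×2.94 + (z_c − 2170 − 11800)×3.37
The z_c×3.37 term appears on both sides and cancels. Collect the known terms of each column as K = Σ(ρt)_known − 3.37 × (depth of known layers): K_A = 0 − 3.37×0 = 0; K_B = 28048.8 − 3.37×(2170 + 11800) = −19030.1.
Balance: K_A − x×(3.37 − 2.69) = K_B, so x = (K_A − K_B)/(3.37 − 2.69) = 19030.1/0.68 = 28000 m.

28000 m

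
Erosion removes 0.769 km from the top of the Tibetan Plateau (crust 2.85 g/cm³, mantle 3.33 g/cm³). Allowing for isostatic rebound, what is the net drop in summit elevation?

0.111 km

Rebound u = e ρ_c/ρ_m = 0.769 km × 2.85/3.33 = 0.6582 km.
Net surface drop = e − u = 0.769 km − 0.6582 km = e (ρ_m − ρ_c)/ρ_m = 0.111 km.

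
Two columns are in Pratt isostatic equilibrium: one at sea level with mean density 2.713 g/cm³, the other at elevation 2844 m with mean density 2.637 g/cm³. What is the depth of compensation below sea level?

98700 m

ρ_ref D = ρ (D + h) → D (ρ_ref − ρ) = ρ h.
D = ρ h/(ρ_ref − ρ) = 2.637 × 2844 m/(2.713 − 2.637) = 98700 m.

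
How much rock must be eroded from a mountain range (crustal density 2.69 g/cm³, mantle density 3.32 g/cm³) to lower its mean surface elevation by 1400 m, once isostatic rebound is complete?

7380 m

Net drop Δ = e − u = e − e ρ_c/ρ_m = e (ρ_m − ρ_c)/ρ_m.
e = Δ ρ_m/(ρ_m − ρ_c) = 1400 m × 3.32/0.63 = 7380 m.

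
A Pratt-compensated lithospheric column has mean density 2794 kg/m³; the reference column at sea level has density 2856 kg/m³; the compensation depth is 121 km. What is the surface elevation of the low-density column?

2.69 km

ρ_ref D = ρ (D + h) → h = D (ρ_ref − ρ)/ρ.
h = 121 km × (2856 − 2794)/2794 = 2.69 km.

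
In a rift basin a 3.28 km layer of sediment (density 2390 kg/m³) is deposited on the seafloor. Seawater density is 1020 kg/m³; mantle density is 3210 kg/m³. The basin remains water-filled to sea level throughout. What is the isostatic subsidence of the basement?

Submarine loading: the sediment displaces seawater, and the subsidence is in turn flooded, so s (ρ_m − ρ_w) = t (ρ_sed − ρ_w).
s = 3.28 km × (2390 − 1020) / (3210 − 1020) = 2.05 km.

2.05 km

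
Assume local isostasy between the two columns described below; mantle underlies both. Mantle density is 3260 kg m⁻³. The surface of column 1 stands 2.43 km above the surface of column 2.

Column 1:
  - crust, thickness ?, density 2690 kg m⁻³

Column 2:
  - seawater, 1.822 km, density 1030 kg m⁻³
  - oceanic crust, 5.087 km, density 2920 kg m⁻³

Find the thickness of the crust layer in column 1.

Take the compensation level at the base of the deeper column (depth z_c below the surface of column 1) and equate Σ ρ_i t_i down to z_c; mantle fills any gap and the z_c terms cancel.
Column 1: x×2690 + (z_c − 0 − x)×3260
Column 2: 2.43×0 + 1.822×1030 + 5.087×2920 + (z_c − 2.43 − 6.909)×3260
The z_c×3260 term appears on both sides and cancels. Collect the known terms of each column as K = Σ(ρt)_known − 3260 × (depth of known layers): K_1 = 0 − 3260×0 = 0; K_2 = 16730.7 − 3260×(2.43 + 6.909) = −13714.44.
Balance: K_1 − x×(3260 − 2690) = K_2, so x = (K_1 − K_2)/(3260 − 2690) = 13714.4/570 = 24.1 km.

24.1 km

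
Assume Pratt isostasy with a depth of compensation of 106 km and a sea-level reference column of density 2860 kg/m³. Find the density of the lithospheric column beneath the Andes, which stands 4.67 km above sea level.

2740 kg/m³

Pratt balance: ρ_ref D = ρ (D + h).
ρ = ρ_ref D/(D + h) = 2860 × 106 km/(106 km + 4.67 km) = 2740 kg/m³.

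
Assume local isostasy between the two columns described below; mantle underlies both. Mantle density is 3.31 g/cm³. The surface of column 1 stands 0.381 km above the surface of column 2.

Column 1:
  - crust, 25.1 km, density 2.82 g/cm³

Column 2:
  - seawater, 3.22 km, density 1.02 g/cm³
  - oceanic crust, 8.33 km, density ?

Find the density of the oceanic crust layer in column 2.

2.87 g/cm³

Take the compensation level at the base of the deeper column (depth z_c below the surface of column 1) and equate Σ ρ_i t_i down to z_c; mantle fills any gap and the z_c terms cancel.
Column 1: 25.1×2.82 + (z_c − 25.1)×3.31
Column 2: 0.381×0 + 3.22×1.02 + 8.33×ρ + (z_c − 0.381 − 11.55)×3.31
The z_c×3.31 term appears on both sides and cancels. Collect the known terms of each column as K = Σ(ρt)_known − 3.31 × (depth of known layers): K_1 = 70.782 − 3.31×25.1 = −12.299; K_2 = 3.2844 − 3.31×(0.381 + 11.55) = −36.20721.
Balance: K_1 = K_2 + 8.33×ρ, so ρ = (K_1 − K_2)/8.33 = 23.9082/8.33 = 2.87 g/cm³.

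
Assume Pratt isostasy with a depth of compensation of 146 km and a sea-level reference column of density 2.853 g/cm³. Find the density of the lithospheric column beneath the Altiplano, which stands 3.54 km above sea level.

Pratt balance: ρ_ref D = ρ (D + h).
ρ = ρ_ref D/(D + h) = 2.853 × 146 km/(146 km + 3.54 km) = 2.79 g/cm³.

2.79 g/cm³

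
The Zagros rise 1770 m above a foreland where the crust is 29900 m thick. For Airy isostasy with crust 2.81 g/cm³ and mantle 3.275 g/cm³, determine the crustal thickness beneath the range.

42400 m

Root depth r = h ρ_c / (ρ_m − ρ_c) = 1770 m × 2.81 / 0.465 = 10700 m.
Total thickness = T + h + r = 29900 m + 1770 m + 10700 m = 42400 m.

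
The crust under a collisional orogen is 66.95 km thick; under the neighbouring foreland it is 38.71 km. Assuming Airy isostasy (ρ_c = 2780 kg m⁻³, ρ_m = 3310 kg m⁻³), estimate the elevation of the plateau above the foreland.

Excess crust Δ = 66.95 km − 38.71 km = 28.24 km, split between elevation h and root r with h + r = Δ.
Airy balance ρ_c h = (ρ_m − ρ_c) r gives r = h ρ_c/(ρ_m − ρ_c), so h (1 + ρ_c/(ρ_m − ρ_c)) = Δ, i.e. h = Δ (ρ_m − ρ_c)/ρ_m.
h = 28.24 km × 530/3310 = 4.52 km.

4.52 km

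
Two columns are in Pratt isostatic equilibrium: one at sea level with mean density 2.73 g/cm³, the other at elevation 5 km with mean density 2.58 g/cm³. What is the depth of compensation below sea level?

86 km

ρ_ref D = ρ (D + h) → D (ρ_ref − ρ) = ρ h.
D = ρ h/(ρ_ref − ρ) = 2.58 × 5 km/(2.73 − 2.58) = 86 km.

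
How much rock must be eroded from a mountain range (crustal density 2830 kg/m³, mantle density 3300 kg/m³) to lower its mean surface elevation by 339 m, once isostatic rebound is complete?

Net drop Δ = e − u = e − e ρ_c/ρ_m = e (ρ_m − ρ_c)/ρ_m.
e = Δ ρ_m/(ρ_m − ρ_c) = 339 m × 3300/470 = 2380 m.

2380 m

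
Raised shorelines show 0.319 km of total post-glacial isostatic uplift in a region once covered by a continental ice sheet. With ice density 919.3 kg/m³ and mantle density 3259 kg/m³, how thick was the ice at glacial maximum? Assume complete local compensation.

1.13 km

u = t ρ_ice/ρ_m → t = u ρ_m/ρ_ice = 0.319 km × 3259/919.3 = 1.13 km.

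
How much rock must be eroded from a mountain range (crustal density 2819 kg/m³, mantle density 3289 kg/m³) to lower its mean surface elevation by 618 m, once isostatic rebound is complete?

4320 m

Net drop Δ = e − u = e − e ρ_c/ρ_m = e (ρ_m − ρ_c)/ρ_m.
e = Δ ρ_m/(ρ_m − ρ_c) = 618 m × 3289/470 = 4320 m.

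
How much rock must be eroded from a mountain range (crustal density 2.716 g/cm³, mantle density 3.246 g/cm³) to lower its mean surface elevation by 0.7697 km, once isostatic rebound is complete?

Net drop Δ = e − u = e − e ρ_c/ρ_m = e (ρ_m − ρ_c)/ρ_m.
e = Δ ρ_m/(ρ_m − ρ_c) = 0.7697 km × 3.246/0.53 = 4.71 km.

4.71 km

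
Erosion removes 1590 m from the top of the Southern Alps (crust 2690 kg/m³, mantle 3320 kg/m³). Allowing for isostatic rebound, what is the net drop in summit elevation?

Rebound u = e ρ_c/ρ_m = 1590 m × 2690/3320 = 1288 m.
Net surface drop = e − u = 1590 m − 1288 m = e (ρ_m − ρ_c)/ρ_m = 302 m.

302 m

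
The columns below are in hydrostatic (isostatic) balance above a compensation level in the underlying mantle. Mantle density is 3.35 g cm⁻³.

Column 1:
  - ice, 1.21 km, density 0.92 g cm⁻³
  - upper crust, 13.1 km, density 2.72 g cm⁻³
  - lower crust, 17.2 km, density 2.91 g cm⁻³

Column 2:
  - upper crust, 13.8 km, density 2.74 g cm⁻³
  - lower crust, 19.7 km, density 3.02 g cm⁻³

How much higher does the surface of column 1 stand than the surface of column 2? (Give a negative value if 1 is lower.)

For any compensation level in the mantle, the mantle terms cancel and isostasy reduces to e = (Σt_1 − Σt_2) − (Σ(ρt)_1 − Σ(ρt)_2) / ρ_m.
Σt_1 = 31.51 km; Σt_2 = 33.5 km; Σ(ρt)_1 = 86.7972; Σ(ρt)_2 = 97.306 (in km·g cm⁻³).
e = (31.51 − 33.5) − (86.7972 − 97.306) / 3.35 = 1.15 km.

1.15 km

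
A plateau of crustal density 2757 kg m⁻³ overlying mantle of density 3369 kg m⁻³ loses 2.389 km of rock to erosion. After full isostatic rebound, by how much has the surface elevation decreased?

0.434 km

Rebound u = e ρ_c/ρ_m = 2.389 km × 2757/3369 = 1.955 km.
Net surface drop = e − u = 2.389 km − 1.955 km = e (ρ_m − ρ_c)/ρ_m = 0.434 km.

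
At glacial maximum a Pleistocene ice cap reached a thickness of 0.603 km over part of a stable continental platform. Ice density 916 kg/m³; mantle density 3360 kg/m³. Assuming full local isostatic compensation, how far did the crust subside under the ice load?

For local isostatic compensation: the ice load ρ_ice t is balanced by mantle displaced below, ρ_m s.
s = t ρ_ice / ρ_m = 0.603 km × 916/3360 = 0.164 km.

0.164 km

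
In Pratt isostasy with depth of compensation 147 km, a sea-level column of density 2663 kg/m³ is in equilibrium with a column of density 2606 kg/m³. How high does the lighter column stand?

3.22 km

ρ_ref D = ρ (D + h) → h = D (ρ_ref − ρ)/ρ.
h = 147 km × (2663 − 2606)/2606 = 3.22 km.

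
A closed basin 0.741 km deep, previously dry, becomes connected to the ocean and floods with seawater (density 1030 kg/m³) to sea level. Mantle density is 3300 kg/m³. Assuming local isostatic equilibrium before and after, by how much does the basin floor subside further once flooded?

After flooding the water column is d + s deep. Its weight must equal the weight of mantle displaced by the extra subsidence s: (d + s) ρ_w = s ρ_m.
s = d ρ_w / (ρ_m − ρ_w) = 0.741 km × 1030/(3300 − 1030) = 0.336 km.

0.336 km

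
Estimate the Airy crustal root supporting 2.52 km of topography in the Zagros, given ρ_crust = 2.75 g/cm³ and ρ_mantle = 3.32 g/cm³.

Balancing pressure at the compensation depth: the weight of the topography is balanced by the buoyancy of the root, ρ_c h = (ρ_m − ρ_c) r.
r = h · ρ_c / (ρ_m − ρ_c) = 2.52 km × 2.75 / (3.32 − 2.75) = 12.2 km.

12.2 km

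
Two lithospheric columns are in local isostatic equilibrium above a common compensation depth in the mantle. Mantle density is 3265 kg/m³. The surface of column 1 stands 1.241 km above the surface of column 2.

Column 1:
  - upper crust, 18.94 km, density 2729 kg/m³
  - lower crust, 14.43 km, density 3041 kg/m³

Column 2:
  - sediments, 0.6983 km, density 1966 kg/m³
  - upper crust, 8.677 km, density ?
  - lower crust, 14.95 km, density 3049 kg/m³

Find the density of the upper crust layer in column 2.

Take the compensation level at the base of the deeper column (depth z_c below the surface of column 1) and equate Σ ρ_i t_i down to z_c; mantle fills any gap and the z_c terms cancel.
Column 1: 18.94×2729 + 14.43×3041 + (z_c − 33.37)×3265
Column 2: 1.241×0 + 0.6983×1966 + 8.677×ρ + 14.95×3049 + (z_c − 1.241 − 24.3253)×3265
The z_c×3265 term appears on both sides and cancels. Collect the known terms of each column as K = Σ(ρt)_known − 3265 × (depth of known layers): K_1 = 95568.89 − 3265×33.37 = −13384.16; K_2 = 46955.4078 − 3265×(1.241 + 24.3253) = −36518.5617.
Balance: K_1 = K_2 + 8.677×ρ, so ρ = (K_1 − K_2)/8.677 = 23134.4/8.677 = 2670 kg/m³.

2670 kg/m³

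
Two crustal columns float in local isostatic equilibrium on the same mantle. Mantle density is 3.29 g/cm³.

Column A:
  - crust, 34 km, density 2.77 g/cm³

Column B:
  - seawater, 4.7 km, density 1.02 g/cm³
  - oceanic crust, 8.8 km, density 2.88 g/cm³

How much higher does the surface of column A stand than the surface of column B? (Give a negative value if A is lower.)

1.03 km

For any compensation level in the mantle, the mantle terms cancel and isostasy reduces to e = (Σt_A − Σt_B) − (Σ(ρt)_A − Σ(ρt)_B) / ρ_m.
Σt_A = 34 km; Σt_B = 13.5 km; Σ(ρt)_A = 94.18; Σ(ρt)_B = 30.138 (in km·g/cm³).
e = (34 − 13.5) − (94.18 − 30.138) / 3.29 = 1.03 km.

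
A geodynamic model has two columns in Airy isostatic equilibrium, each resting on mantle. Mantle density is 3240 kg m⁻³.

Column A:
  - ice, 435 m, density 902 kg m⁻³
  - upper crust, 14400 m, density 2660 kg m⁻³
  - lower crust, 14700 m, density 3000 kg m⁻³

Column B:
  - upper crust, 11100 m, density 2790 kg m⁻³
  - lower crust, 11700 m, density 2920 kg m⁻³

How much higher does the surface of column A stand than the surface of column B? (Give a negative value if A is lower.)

For any compensation level in the mantle, the mantle terms cancel and isostasy reduces to e = (Σt_A − Σt_B) − (Σ(ρt)_A − Σ(ρt)_B) / ρ_m.
Σt_A = 29535 m; Σt_B = 22800 m; Σ(ρt)_A = 82796370; Σ(ρt)_B = 65133000 (in m·kg m⁻³).
e = (29535 − 22800) − (82796370 − 65133000) / 3240 = 1280 m.

1280 m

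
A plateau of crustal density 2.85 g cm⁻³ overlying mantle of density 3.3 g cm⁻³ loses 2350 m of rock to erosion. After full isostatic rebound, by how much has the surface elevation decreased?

320 m

Rebound u = e ρ_c/ρ_m = 2350 m × 2.85/3.3 = 2030 m.
Net surface drop = e − u = 2350 m − 2030 m = e (ρ_m − ρ_c)/ρ_m = 320 m.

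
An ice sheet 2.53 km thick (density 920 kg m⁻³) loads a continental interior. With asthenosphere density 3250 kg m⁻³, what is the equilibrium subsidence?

For local isostatic compensation: the ice load ρ_ice t is balanced by mantle displaced below, ρ_m s.
s = t ρ_ice / ρ_m = 2.53 km × 920/3250 = 0.716 km.

0.716 km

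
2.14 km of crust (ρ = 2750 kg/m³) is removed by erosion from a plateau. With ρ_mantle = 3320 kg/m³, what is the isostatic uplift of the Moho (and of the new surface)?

1.77 km

Unloading: uplift u = e ρ_c/ρ_m = 2.14 km × 2750/3320 = 1.77 km.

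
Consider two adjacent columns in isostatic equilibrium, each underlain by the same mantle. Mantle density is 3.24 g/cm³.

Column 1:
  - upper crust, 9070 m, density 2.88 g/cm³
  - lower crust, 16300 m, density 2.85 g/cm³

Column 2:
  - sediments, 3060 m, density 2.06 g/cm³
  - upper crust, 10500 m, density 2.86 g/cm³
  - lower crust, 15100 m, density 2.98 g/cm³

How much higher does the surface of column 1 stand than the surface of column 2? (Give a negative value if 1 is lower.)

For any compensation level in the mantle, the mantle terms cancel and isostasy reduces to e = (Σt_1 − Σt_2) − (Σ(ρt)_1 − Σ(ρt)_2) / ρ_m.
Σt_1 = 25370 m; Σt_2 = 28660 m; Σ(ρt)_1 = 72576.6; Σ(ρt)_2 = 81331.6 (in m·g/cm³).
e = (25370 − 28660) − (72576.6 − 81331.6) / 3.24 = −588 m.

−588 m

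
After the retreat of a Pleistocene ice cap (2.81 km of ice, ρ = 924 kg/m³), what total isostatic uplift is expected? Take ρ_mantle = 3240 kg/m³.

Removing the load lets mantle flow back in; uplift u satisfies ρ_ice t = ρ_m u.
u = t ρ_ice/ρ_m = 2.81 km × 924/3240 = 0.801 km.

0.801 km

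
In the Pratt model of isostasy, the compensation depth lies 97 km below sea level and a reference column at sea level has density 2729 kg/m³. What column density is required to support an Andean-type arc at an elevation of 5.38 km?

Pratt balance: ρ_ref D = ρ (D + h).
ρ = ρ_ref D/(D + h) = 2729 × 97 km/(97 km + 5.38 km) = 2590 kg/m³.

2590 kg/m³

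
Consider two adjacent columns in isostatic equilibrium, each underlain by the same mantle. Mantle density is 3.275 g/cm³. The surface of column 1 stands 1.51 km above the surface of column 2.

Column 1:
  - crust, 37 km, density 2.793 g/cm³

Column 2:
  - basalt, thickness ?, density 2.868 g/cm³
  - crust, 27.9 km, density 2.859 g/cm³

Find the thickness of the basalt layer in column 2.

3.15 km

Take the compensation level at the base of the deeper column (depth z_c below the surface of column 1) and equate Σ ρ_i t_i down to z_c; mantle fills any gap and the z_c terms cancel.
Column 1: 37×2.793 + (z_c − 37)×3.275
Column 2: 1.51×0 + x×2.868 + 27.9×2.859 + (z_c − 1.51 − 27.9 − x)×3.275
The z_c×3.275 term appears on both sides and cancels. Collect the known terms of each column as K = Σ(ρt)_known − 3.275 × (depth of known layers): K_1 = 103.341 − 3.275×37 = −17.834; K_2 = 79.7661 − 3.275×(1.51 + 27.9) = −16.55165.
Balance: K_1 = K_2 − x×(3.275 − 2.868), so x = (K_2 − K_1)/(3.275 − 2.868) = 1.28235/0.407 = 3.15 km.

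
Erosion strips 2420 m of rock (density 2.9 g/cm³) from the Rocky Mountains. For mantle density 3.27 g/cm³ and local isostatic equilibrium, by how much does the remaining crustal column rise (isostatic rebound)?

2150 m

Unloading: uplift u = e ρ_c/ρ_m = 2420 m × 2.9/3.27 = 2150 m.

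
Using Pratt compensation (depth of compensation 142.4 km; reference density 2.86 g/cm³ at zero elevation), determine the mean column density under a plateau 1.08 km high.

2.84 g/cm³

Pratt balance: ρ_ref D = ρ (D + h).
ρ = ρ_ref D/(D + h) = 2.86 × 142.4 km/(142.4 km + 1.08 km) = 2.84 g/cm³.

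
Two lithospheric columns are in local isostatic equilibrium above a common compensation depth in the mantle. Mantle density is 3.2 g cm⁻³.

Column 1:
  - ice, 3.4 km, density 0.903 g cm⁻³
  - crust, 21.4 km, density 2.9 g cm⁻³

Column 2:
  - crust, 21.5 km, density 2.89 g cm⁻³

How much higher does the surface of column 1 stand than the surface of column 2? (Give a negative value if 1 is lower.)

2.36 km

For any compensation level in the mantle, the mantle terms cancel and isostasy reduces to e = (Σt_1 − Σt_2) − (Σ(ρt)_1 − Σ(ρt)_2) / ρ_m.
Σt_1 = 24.8 km; Σt_2 = 21.5 km; Σ(ρt)_1 = 65.1302; Σ(ρt)_2 = 62.135 (in km·g cm⁻³).
e = (24.8 − 21.5) − (65.1302 − 62.135) / 3.2 = 2.36 km.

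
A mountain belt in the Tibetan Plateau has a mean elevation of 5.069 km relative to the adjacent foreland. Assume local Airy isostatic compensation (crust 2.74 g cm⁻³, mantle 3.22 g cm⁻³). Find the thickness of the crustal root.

28.9 km

Balancing pressure at the compensation depth: the weight of the topography is balanced by the buoyancy of the root, ρ_c h = (ρ_m − ρ_c) r.
r = h · ρ_c / (ρ_m − ρ_c) = 5.069 km × 2.74 / (3.22 − 2.74) = 28.9 km.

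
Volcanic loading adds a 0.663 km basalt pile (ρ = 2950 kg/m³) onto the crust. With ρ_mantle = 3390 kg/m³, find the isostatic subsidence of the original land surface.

Subaerial loading: s = t ρ_load / ρ_m.
s = 0.663 km × 2950/3390 = 0.577 km.

0.577 km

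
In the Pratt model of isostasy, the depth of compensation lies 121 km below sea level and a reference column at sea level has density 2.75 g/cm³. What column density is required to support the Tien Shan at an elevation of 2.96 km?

2.68 g/cm³

Pratt balance: ρ_ref D = ρ (D + h).
ρ = ρ_ref D/(D + h) = 2.75 × 121 km/(121 km + 2.96 km) = 2.68 g/cm³.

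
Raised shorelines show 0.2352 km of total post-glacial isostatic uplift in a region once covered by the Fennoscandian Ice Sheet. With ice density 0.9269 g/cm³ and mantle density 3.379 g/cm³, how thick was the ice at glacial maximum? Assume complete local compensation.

u = t ρ_ice/ρ_m → t = u ρ_m/ρ_ice = 0.2352 km × 3.379/0.9269 = 0.857 km.

0.857 km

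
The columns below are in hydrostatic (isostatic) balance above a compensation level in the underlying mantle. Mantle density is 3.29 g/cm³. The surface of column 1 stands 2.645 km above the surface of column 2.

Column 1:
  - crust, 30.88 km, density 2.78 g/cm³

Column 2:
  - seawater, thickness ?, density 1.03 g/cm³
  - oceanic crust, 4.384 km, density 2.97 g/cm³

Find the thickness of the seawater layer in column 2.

Take the compensation level at the base of the deeper column (depth z_c below the surface of column 1) and equate Σ ρ_i t_i down to z_c; mantle fills any gap and the z_c terms cancel.
Column 1: 30.88×2.78 + (z_c − 30.88)×3.29
Column 2: 2.645×0 + x×1.03 + 4.384×2.97 + (z_c − 2.645 − 4.384 − x)×3.29
The z_c×3.29 term appears on both sides and cancels. Collect the known terms of each column as K = Σ(ρt)_known − 3.29 × (depth of known layers): K_1 = 85.8464 − 3.29×30.88 = −15.7488; K_2 = 13.02048 − 3.29×(2.645 + 4.384) = −10.10493.
Balance: K_1 = K_2 − x×(3.29 − 1.03), so x = (K_2 − K_1)/(3.29 − 1.03) = 5.64387/2.26 = 2.5 km.

2.5 km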